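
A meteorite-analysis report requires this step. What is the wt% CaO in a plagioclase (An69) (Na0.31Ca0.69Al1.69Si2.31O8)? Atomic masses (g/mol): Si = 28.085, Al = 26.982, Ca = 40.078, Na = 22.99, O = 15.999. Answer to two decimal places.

14.16 wt%

Formula mass = 273.249 g/mol.
0.69 Ca → 0.6900 mol CaO per formula unit; M(CaO) = 56.077, so CaO mass = 38.693 g.
38.693/273.249 × 100 = 14.16 wt%.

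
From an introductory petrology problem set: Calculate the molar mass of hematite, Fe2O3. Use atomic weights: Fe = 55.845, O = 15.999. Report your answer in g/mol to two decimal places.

159.69 g/mol

M = 2(55.845) + 3(15.999)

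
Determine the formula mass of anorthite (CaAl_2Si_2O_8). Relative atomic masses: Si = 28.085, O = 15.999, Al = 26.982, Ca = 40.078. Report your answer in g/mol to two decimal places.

278.20 g/mol

The formula mass is the sum 1(40.078) + 2(26.982) + 2(28.085) + 8(15.999).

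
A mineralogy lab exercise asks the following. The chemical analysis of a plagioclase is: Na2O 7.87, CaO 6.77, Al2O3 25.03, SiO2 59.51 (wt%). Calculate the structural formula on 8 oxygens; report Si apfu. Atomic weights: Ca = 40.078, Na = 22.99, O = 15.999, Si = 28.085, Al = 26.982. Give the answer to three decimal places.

2.672 Si apfu

Na2O: 7.87/61.979 = 0.12698 mol → 0.25396 mol Na, 0.12698 mol O.
CaO: 6.77/56.077 = 0.12073 mol → 0.12073 mol Ca, 0.12073 mol O.
Al2O3: 25.03/101.961 = 0.24549 mol → 0.49098 mol Al, 0.73647 mol O.
SiO2: 59.51/60.083 = 0.99046 mol → 0.99046 mol Si, 1.98092 mol O.
Total oxygen = 2.96510 mol. Normalization factor = 8/2.96510 = 2.69805.
Si per 8 O = 0.99046 × 2.69805 = 2.672.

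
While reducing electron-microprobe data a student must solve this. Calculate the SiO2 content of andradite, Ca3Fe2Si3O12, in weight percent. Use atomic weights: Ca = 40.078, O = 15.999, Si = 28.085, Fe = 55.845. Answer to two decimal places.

Molar mass of Ca3Fe2Si3O12 = 3·40.078 + 2·55.845 + 3·28.085 + 12·15.999 = 508.167 g/mol.
Each formula unit contains 3 Si, equivalent to 3/1 = 3.0000 mol SiO2.
M(SiO2) = 1×28.085 + 2×15.999 = 60.083 g/mol.
Mass of SiO2 per formula unit = 3.0000 × 60.083 = 180.249 g.
SiO2 wt% = 180.249 / 508.167 × 100 = 35.47%.

35.47 wt%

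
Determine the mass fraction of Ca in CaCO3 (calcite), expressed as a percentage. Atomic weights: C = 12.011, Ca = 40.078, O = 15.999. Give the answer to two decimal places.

40.04 wt%

Formula mass = 1·40.078 + 1·12.011 + 3·15.999 = 100.086 g/mol, of which 40.078 g is Ca.
So Ca makes up 40.078/100.086 = 0.4004 of the mass, i.e. 40.04%.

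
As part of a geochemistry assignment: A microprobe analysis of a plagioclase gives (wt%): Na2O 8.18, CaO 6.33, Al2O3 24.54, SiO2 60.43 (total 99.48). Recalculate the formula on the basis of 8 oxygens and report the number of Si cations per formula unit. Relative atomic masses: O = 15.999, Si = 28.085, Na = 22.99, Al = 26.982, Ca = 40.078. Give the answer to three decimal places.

2.701 Si apfu

Na2O (M=61.979): mol = 0.13198; Na = 0.26396, O = 0.13198.
CaO (M=56.077): mol = 0.11288; Ca = 0.11288, O = 0.11288.
Al2O3 (M=101.961): mol = 0.24068; Al = 0.48136, O = 0.72204.
SiO2 (M=60.083): mol = 1.00578; Si = 1.00578, O = 2.01156.
ΣO = 2.97846; factor = 8/ΣO = 2.68595.
Si apfu = 1.00578 × 2.68595 = 2.701.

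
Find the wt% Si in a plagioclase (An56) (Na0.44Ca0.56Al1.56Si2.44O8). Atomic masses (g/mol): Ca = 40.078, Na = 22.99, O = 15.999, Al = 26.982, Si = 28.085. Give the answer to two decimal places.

Molar mass of Na0.44Ca0.56Al1.56Si2.44O8: 0.44×22.99 + 0.56×40.078 + 1.56×26.982 + 2.44×28.085 + 8×15.999 = 271.171 g/mol.
Mass of Si per formula unit: 2.44 × 28.085 = 68.527 g.
Weight fraction Si = 68.527 / 271.171 = 0.2527.

25.27 mass %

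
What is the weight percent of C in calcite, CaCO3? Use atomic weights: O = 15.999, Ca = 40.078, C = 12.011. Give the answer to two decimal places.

12.00 weight percent

Molar mass of CaCO3: 1·40.078 + 1·12.011 + 3·15.999 = 100.086 g/mol.
Mass of C per formula unit: 1 × 12.011 = 12.011 g.
Weight fraction C = 12.011 / 100.086 = 0.1200.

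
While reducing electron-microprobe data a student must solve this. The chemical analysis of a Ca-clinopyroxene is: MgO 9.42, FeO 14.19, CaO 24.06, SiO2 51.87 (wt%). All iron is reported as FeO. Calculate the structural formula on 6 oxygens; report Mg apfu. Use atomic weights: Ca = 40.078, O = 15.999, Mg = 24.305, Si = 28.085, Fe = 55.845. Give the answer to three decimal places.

0.542 Mg apfu

MgO: 9.42/40.304 = 0.23372 mol → 0.23372 mol Mg, 0.23372 mol O.
FeO: 14.19/71.844 = 0.19751 mol → 0.19751 mol Fe, 0.19751 mol O.
CaO: 24.06/56.077 = 0.42905 mol → 0.42905 mol Ca, 0.42905 mol O.
SiO2: 51.87/60.083 = 0.86331 mol → 0.86331 mol Si, 1.72662 mol O.
Total oxygen = 2.58690 mol. Normalization factor = 6/2.58690 = 2.31938.
Mg per 6 O = 0.23372 × 2.31938 = 0.542.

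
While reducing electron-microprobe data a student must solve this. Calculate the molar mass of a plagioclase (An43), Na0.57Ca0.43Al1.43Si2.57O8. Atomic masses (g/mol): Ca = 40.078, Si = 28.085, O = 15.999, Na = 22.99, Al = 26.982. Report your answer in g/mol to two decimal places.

The formula mass is the sum 0.57×22.99 + 0.43×40.078 + 1.43×26.982 + 2.57×28.085 + 8×15.999.

269.09 g/mol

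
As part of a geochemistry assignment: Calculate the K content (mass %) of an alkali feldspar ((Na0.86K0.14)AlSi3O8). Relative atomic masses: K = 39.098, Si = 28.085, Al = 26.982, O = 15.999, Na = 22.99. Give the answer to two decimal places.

Molar mass of (Na0.86K0.14)AlSi3O8: 0.86*22.99 + 0.14*39.098 + 1*26.982 + 3*28.085 + 8*15.999 = 264.474 g/mol.
Mass of K per formula unit: 0.14 × 39.098 = 5.474 g.
Weight fraction K = 5.474 / 264.474 = 0.0207.

2.07 mass %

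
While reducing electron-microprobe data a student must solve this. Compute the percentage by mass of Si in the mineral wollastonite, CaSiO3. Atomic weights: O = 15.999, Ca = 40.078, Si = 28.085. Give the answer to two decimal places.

Formula mass = 1*40.078 + 1*28.085 + 3*15.999 = 116.160 g/mol, of which 28.085 g is Si.
So Si makes up 28.085/116.160 = 0.2418 of the mass, i.e. 24.18%.

24.18 wt%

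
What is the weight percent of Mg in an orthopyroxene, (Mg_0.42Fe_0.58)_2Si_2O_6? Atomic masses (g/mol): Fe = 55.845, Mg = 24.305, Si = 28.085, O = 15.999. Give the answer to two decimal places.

8.60 weight percent

Formula mass = 0.84*24.305 + 1.16*55.845 + 2*28.085 + 6*15.999 = 237.360 g/mol, of which 20.416 g is Mg.
So Mg makes up 20.416/237.360 = 0.0860 of the mass, i.e. 8.60%.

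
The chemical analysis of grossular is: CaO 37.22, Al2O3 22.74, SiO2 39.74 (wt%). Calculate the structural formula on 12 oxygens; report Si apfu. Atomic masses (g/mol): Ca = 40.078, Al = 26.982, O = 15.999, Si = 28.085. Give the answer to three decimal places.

CaO (M=56.077): mol = 0.66373; Ca = 0.66373, O = 0.66373.
Al2O3 (M=101.961): mol = 0.22303; Al = 0.44606, O = 0.66909.
SiO2 (M=60.083): mol = 0.66142; Si = 0.66142, O = 1.32284.
ΣO = 2.65566; factor = 12/ΣO = 4.51865.
Si apfu = 0.66142 × 4.51865 = 2.989.

2.989 Si apfu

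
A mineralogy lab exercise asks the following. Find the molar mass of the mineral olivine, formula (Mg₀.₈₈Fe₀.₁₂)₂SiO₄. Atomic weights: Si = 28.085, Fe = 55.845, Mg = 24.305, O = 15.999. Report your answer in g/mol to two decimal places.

Mg: 1.76 × 24.305 = 42.7768
Fe: 0.24 × 55.845 = 13.4028
Si: 1 × 28.085 = 28.0850
O: 4 × 15.999 = 63.9960
Summing the contributions gives the formula mass.

148.26 g/mol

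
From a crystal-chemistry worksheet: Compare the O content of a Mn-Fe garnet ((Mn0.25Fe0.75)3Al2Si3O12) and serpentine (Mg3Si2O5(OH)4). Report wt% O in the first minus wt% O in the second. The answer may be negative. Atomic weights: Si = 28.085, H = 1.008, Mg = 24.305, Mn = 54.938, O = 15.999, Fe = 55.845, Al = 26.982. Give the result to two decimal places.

First mineral: 191.988 g O in 497.062 g formula = 38.62 wt% O.
Second mineral: 143.991 g O in 277.108 g formula = 51.96 wt% O.
38.62% − 51.96% gives a difference of -13.34 percentage points.

-13.34 percentage points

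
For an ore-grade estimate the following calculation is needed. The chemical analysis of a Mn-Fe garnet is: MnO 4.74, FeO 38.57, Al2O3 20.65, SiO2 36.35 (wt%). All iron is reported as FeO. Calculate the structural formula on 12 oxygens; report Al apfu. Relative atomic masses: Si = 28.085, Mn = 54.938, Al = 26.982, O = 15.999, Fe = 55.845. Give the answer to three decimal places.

MnO: 4.74/70.937 = 0.06682 mol → 0.06682 mol Mn, 0.06682 mol O.
FeO: 38.57/71.844 = 0.53686 mol → 0.53686 mol Fe, 0.53686 mol O.
Al2O3: 20.65/101.961 = 0.20253 mol → 0.40506 mol Al, 0.60759 mol O.
SiO2: 36.35/60.083 = 0.60500 mol → 0.60500 mol Si, 1.21000 mol O.
Total oxygen = 2.42127 mol. Normalization factor = 12/2.42127 = 4.95608.
Al per 12 O = 0.40506 × 4.95608 = 2.008.

2.008 Al apfu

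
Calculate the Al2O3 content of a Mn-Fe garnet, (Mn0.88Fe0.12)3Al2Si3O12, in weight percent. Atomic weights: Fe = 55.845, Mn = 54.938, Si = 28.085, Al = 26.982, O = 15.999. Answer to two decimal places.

Molar mass of (Mn0.88Fe0.12)3Al2Si3O12 = 2.64×54.938 + 0.36×55.845 + 2×26.982 + 3×28.085 + 12×15.999 = 495.348 g/mol.
Each formula unit contains 2 Al, equivalent to 2/2 = 1.0000 mol Al2O3.
M(Al2O3) = 2×26.982 + 3×15.999 = 101.961 g/mol.
Mass of Al2O3 per formula unit = 1.0000 × 101.961 = 101.961 g.
Al2O3 wt% = 101.961 / 495.348 × 100 = 20.58%.

20.58 wt%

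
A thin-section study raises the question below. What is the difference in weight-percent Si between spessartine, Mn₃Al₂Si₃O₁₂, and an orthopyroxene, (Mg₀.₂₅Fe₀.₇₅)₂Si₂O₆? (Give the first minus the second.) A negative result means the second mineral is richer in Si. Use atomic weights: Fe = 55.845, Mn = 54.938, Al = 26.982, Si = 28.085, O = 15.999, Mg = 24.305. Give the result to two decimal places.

-5.62 percentage points

M(Mn₃Al₂Si₃O₁₂) = 495.021 g/mol, so wt% Si = 84.255/495.021 × 100 = 17.02%.
M((Mg₀.₂₅Fe₀.₇₅)₂Si₂O₆) = 248.084 g/mol, so wt% Si = 56.170/248.084 × 100 = 22.64%.
17.02 − 22.64 = -5.62 pp.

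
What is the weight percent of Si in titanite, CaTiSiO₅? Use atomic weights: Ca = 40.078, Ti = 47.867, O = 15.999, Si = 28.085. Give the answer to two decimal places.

14.33 mass %

Formula mass = 1·40.078 + 1·47.867 + 1·28.085 + 5·15.999 = 196.025 g/mol, of which 28.085 g is Si.
So Si makes up 28.085/196.025 = 0.1433 of the mass, i.e. 14.33%.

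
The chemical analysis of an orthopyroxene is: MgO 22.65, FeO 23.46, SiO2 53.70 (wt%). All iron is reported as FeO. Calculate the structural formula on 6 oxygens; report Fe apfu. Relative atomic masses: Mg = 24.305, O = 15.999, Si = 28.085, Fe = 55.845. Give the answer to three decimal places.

22.65 wt% MgO ÷ 40.304 g/mol = 0.56198 mol, giving 0.56198 Mg and 0.56198 O.
23.46 wt% FeO ÷ 71.844 g/mol = 0.32654 mol, giving 0.32654 Fe and 0.32654 O.
53.70 wt% SiO2 ÷ 60.083 g/mol = 0.89376 mol, giving 0.89376 Si and 1.78752 O.
Oxygen sums to 2.67604; scaling by 6/2.67604 = 2.24212 puts the formula on 6 O.
Fe: 0.32654 × 2.24212 = 0.732 atoms per formula unit.

0.732 Fe apfu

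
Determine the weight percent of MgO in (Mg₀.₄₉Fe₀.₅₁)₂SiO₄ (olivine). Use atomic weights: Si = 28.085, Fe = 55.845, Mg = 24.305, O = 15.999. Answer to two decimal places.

22.85 wt%

Formula mass = 172.862 g/mol.
0.98 Mg → 0.9800 mol MgO per formula unit; M(MgO) = 40.304, so MgO mass = 39.498 g.
39.498/172.862 × 100 = 22.85 wt%.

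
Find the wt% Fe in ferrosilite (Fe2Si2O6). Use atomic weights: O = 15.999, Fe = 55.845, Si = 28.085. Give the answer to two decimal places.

Formula mass = 2*55.845 + 2*28.085 + 6*15.999 = 263.854 g/mol, of which 111.690 g is Fe.
So Fe makes up 111.690/263.854 = 0.4233 of the mass, i.e. 42.33%.

42.33 wt%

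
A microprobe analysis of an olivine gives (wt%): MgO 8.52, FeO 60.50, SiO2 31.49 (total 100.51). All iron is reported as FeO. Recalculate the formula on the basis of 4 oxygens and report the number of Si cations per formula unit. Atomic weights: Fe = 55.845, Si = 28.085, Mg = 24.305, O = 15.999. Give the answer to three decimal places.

0.997 Si apfu

MgO: 8.52/40.304 = 0.21139 mol → 0.21139 mol Mg, 0.21139 mol O.
FeO: 60.50/71.844 = 0.84210 mol → 0.84210 mol Fe, 0.84210 mol O.
SiO2: 31.49/60.083 = 0.52411 mol → 0.52411 mol Si, 1.04822 mol O.
Total oxygen = 2.10171 mol. Normalization factor = 4/2.10171 = 1.90321.
Si per 4 O = 0.52411 × 1.90321 = 0.997.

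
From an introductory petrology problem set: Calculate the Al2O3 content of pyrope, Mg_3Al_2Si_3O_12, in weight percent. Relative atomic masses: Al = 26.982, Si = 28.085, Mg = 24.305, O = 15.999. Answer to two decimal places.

25.29 wt%

Formula mass = 403.122 g/mol.
2 Al → 1.0000 mol Al2O3 per formula unit; M(Al2O3) = 101.961, so Al2O3 mass = 101.961 g.
101.961/403.122 × 100 = 25.29 wt%.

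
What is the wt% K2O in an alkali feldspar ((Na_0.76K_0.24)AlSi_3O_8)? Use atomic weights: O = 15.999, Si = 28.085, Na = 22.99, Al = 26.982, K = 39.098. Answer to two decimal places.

4.25 wt%

Molar mass of (Na_0.76K_0.24)AlSi_3O_8 = 0.76*22.99 + 0.24*39.098 + 1*26.982 + 3*28.085 + 8*15.999 = 266.085 g/mol.
Each formula unit contains 0.24 K, equivalent to 0.24/2 = 0.1200 mol K2O.
M(K2O) = 2×39.098 + 1×15.999 = 94.195 g/mol.
Mass of K2O per formula unit = 0.1200 × 94.195 = 11.303 g.
K2O wt% = 11.303 / 266.085 × 100 = 4.25%.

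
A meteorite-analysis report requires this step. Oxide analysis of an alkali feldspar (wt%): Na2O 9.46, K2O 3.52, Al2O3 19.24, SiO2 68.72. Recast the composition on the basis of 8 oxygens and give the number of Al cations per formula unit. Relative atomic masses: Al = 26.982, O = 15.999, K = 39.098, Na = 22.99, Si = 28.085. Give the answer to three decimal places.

Na2O (M=61.979): mol = 0.15263; Na = 0.30526, O = 0.15263.
K2O (M=94.195): mol = 0.03737; K = 0.07474, O = 0.03737.
Al2O3 (M=101.961): mol = 0.18870; Al = 0.37740, O = 0.56610.
SiO2 (M=60.083): mol = 1.14375; Si = 1.14375, O = 2.28750.
ΣO = 3.04360; factor = 8/ΣO = 2.62847.
Al apfu = 0.37740 × 2.62847 = 0.992.

0.992 Al apfu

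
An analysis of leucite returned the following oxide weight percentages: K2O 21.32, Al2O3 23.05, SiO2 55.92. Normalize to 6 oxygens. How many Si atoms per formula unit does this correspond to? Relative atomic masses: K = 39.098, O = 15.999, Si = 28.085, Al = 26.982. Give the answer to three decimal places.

2.019 Si apfu

K2O (M=94.195): mol = 0.22634; K = 0.45268, O = 0.22634.
Al2O3 (M=101.961): mol = 0.22607; Al = 0.45214, O = 0.67821.
SiO2 (M=60.083): mol = 0.93071; Si = 0.93071, O = 1.86142.
ΣO = 2.76597; factor = 6/ΣO = 2.16922.
Si apfu = 0.93071 × 2.16922 = 2.019.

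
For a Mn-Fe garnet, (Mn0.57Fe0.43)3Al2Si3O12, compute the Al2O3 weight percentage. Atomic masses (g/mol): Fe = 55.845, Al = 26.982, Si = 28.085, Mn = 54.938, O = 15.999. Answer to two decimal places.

20.55 wt%

M((Mn0.57Fe0.43)3Al2Si3O12) = 496.191 g/mol; M(Al2O3) = 101.961 g/mol.
Moles Al2O3 per formula unit = 2 Al ÷ 2 = 1.0000.
Al2O3 fraction = (1.0000 × 101.961) / 496.191 = 101.961/496.191 = 0.2055.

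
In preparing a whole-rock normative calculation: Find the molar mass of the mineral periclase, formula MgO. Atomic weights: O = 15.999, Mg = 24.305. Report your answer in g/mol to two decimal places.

M = 1×24.305 + 1×15.999

40.30 g/mol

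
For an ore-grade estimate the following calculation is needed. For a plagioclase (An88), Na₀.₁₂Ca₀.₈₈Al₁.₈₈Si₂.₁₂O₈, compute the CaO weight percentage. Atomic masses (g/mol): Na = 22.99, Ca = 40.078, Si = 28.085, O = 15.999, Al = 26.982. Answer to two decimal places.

Formula mass = 276.286 g/mol.
0.88 Ca → 0.8800 mol CaO per formula unit; M(CaO) = 56.077, so CaO mass = 49.348 g.
49.348/276.286 × 100 = 17.86 wt%.

17.86 wt%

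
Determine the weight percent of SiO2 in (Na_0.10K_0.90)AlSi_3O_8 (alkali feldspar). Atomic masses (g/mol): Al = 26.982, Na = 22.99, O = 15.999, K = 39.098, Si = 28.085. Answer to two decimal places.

65.14 wt%

Formula mass = 276.716 g/mol.
3 Si → 3.0000 mol SiO2 per formula unit; M(SiO2) = 60.083, so SiO2 mass = 180.249 g.
180.249/276.716 × 100 = 65.14 wt%.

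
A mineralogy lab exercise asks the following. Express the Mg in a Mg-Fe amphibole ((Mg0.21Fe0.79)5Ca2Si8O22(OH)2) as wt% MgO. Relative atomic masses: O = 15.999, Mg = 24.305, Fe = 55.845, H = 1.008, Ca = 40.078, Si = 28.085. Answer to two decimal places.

4.52 wt%

M((Mg0.21Fe0.79)5Ca2Si8O22(OH)2) = 936.936 g/mol; M(MgO) = 40.304 g/mol.
Moles MgO per formula unit = 1.05 Mg ÷ 1 = 1.0500.
MgO fraction = (1.0500 × 40.304) / 936.936 = 42.319/936.936 = 0.0452.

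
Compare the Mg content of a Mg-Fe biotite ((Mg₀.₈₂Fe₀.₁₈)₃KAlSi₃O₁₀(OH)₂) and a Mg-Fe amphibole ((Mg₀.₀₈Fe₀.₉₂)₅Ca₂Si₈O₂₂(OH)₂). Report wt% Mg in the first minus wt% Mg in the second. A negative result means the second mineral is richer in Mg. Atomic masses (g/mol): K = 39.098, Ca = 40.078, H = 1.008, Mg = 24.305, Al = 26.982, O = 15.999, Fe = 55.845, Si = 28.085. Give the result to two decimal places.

Mg in (Mg₀.₈₂Fe₀.₁₈)₃KAlSi₃O₁₀(OH)₂: molar mass 434.286 g/mol; 2.46×24.305 = 59.790 g → 13.77 wt%.
Mg in (Mg₀.₀₈Fe₀.₉₂)₅Ca₂Si₈O₂₂(OH)₂: molar mass 957.437 g/mol; 0.40×24.305 = 9.722 g → 1.02 wt%.
Difference = 13.77 − 1.02 = 12.75 percentage points.

12.75 percentage points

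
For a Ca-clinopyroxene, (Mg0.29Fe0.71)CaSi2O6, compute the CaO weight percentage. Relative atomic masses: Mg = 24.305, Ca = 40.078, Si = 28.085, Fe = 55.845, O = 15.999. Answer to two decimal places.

23.47 wt%

Formula mass = 238.940 g/mol.
1 Ca → 1.0000 mol CaO per formula unit; M(CaO) = 56.077, so CaO mass = 56.077 g.
56.077/238.940 × 100 = 23.47 wt%.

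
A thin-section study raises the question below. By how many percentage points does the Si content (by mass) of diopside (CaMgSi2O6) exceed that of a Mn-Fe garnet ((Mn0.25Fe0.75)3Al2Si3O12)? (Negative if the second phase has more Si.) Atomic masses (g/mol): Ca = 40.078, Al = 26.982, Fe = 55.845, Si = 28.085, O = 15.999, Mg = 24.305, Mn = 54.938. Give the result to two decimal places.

Si in CaMgSi2O6: molar mass 216.547 g/mol; 2×28.085 = 56.170 g → 25.94 wt%.
Si in (Mn0.25Fe0.75)3Al2Si3O12: molar mass 497.062 g/mol; 3×28.085 = 84.255 g → 16.95 wt%.
Difference = 25.94 − 16.95 = 8.99 percentage points.

8.99 percentage points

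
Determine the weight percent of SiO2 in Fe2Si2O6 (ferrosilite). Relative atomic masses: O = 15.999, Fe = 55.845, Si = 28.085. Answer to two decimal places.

45.54 wt%

Molar mass of Fe2Si2O6 = 2·55.845 + 2·28.085 + 6·15.999 = 263.854 g/mol.
Each formula unit contains 2 Si, equivalent to 2/1 = 2.0000 mol SiO2.
M(SiO2) = 1×28.085 + 2×15.999 = 60.083 g/mol.
Mass of SiO2 per formula unit = 2.0000 × 60.083 = 120.166 g.
SiO2 wt% = 120.166 / 263.854 × 100 = 45.54%.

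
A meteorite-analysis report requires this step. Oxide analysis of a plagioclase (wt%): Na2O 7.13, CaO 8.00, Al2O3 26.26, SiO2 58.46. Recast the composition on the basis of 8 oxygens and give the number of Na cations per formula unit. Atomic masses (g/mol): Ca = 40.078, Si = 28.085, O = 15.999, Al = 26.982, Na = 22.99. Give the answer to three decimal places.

0.618 Na apfu

Na2O (M=61.979): mol = 0.11504; Na = 0.23008, O = 0.11504.
CaO (M=56.077): mol = 0.14266; Ca = 0.14266, O = 0.14266.
Al2O3 (M=101.961): mol = 0.25755; Al = 0.51510, O = 0.77265.
SiO2 (M=60.083): mol = 0.97299; Si = 0.97299, O = 1.94598.
ΣO = 2.97633; factor = 8/ΣO = 2.68787.
Na apfu = 0.23008 × 2.68787 = 0.618.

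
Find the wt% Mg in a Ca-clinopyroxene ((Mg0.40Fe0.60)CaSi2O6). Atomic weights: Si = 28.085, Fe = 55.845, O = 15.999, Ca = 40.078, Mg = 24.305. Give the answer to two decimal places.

M((Mg0.40Fe0.60)CaSi2O6) = 235.471 g/mol.
Mg contributes 0.40 × 24.305 = 9.722 g per mole.
9.722/235.471 = 0.0413 → 4.13%.

4.13 weight percent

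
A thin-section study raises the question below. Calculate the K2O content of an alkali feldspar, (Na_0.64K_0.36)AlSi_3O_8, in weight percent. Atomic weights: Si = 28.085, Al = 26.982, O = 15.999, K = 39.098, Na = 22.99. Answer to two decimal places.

M((Na_0.64K_0.36)AlSi_3O_8) = 268.018 g/mol; M(K2O) = 94.195 g/mol.
Moles K2O per formula unit = 0.36 K ÷ 2 = 0.1800.
K2O fraction = (0.1800 × 94.195) / 268.018 = 16.955/268.018 = 0.0633.

6.33 wt%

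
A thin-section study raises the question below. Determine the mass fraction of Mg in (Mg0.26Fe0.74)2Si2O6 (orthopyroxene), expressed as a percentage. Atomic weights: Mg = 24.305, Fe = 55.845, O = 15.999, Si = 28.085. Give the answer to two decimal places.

5.11 wt%

M((Mg0.26Fe0.74)2Si2O6) = 247.453 g/mol.
Mg contributes 0.52 × 24.305 = 12.639 g per mole.
12.639/247.453 = 0.0511 → 5.11%.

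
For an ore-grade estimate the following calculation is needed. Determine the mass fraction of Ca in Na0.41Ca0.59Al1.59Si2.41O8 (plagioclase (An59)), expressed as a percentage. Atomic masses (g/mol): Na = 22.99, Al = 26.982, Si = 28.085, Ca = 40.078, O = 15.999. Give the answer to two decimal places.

Formula mass = 0.41×22.99 + 0.59×40.078 + 1.59×26.982 + 2.41×28.085 + 8×15.999 = 271.650 g/mol, of which 23.646 g is Ca.
So Ca makes up 23.646/271.650 = 0.0870 of the mass, i.e. 8.70%.

8.70 wt%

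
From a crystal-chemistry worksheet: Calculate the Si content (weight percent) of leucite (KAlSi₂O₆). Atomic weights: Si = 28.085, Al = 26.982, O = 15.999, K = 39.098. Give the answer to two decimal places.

25.74 weight percent

Formula mass = 1*39.098 + 1*26.982 + 2*28.085 + 6*15.999 = 218.244 g/mol, of which 56.170 g is Si.
So Si makes up 56.170/218.244 = 0.2574 of the mass, i.e. 25.74%.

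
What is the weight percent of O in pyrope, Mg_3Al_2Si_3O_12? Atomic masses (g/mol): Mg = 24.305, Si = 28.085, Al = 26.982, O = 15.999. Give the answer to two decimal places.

M(Mg_3Al_2Si_3O_12) = 403.122 g/mol.
O contributes 12 × 15.999 = 191.988 g per mole.
191.988/403.122 = 0.4763 → 47.63%.

47.63 wt%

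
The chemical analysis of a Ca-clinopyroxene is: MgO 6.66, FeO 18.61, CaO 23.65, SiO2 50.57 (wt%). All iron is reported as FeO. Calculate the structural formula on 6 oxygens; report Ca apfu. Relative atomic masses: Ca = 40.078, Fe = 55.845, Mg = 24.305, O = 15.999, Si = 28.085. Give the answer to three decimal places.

MgO (M=40.304): mol = 0.16524; Mg = 0.16524, O = 0.16524.
FeO (M=71.844): mol = 0.25903; Fe = 0.25903, O = 0.25903.
CaO (M=56.077): mol = 0.42174; Ca = 0.42174, O = 0.42174.
SiO2 (M=60.083): mol = 0.84167; Si = 0.84167, O = 1.68334.
ΣO = 2.52935; factor = 6/ΣO = 2.37215.
Ca apfu = 0.42174 × 2.37215 = 1.000.

1.000 Ca apfu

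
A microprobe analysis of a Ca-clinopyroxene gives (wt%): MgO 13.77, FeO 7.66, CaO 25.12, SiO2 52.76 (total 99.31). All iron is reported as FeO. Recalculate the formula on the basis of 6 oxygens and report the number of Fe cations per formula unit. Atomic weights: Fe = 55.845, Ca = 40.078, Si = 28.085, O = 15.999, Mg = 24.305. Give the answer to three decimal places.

13.77 wt% MgO ÷ 40.304 g/mol = 0.34165 mol, giving 0.34165 Mg and 0.34165 O.
7.66 wt% FeO ÷ 71.844 g/mol = 0.10662 mol, giving 0.10662 Fe and 0.10662 O.
25.12 wt% CaO ÷ 56.077 g/mol = 0.44796 mol, giving 0.44796 Ca and 0.44796 O.
52.76 wt% SiO2 ÷ 60.083 g/mol = 0.87812 mol, giving 0.87812 Si and 1.75624 O.
Oxygen sums to 2.65247; scaling by 6/2.65247 = 2.26204 puts the formula on 6 O.
Fe: 0.10662 × 2.26204 = 0.241 atoms per formula unit.

0.241 Fe apfu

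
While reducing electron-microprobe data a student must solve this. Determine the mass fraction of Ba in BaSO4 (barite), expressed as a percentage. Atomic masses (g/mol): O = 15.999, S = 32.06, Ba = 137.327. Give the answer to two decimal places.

Formula mass = 1×137.327 + 1×32.06 + 4×15.999 = 233.383 g/mol, of which 137.327 g is Ba.
So Ba makes up 137.327/233.383 = 0.5884 of the mass, i.e. 58.84%.

58.84 mass %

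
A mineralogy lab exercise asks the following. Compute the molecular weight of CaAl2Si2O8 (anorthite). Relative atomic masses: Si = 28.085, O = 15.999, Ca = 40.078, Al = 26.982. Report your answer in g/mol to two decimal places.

278.20 g/mol

The formula mass is the sum 1·40.078 + 2·26.982 + 2·28.085 + 8·15.999.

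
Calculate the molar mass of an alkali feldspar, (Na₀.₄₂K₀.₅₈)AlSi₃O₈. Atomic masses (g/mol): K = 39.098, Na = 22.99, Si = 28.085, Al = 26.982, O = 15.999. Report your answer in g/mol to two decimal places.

271.56 g/mol

Na: 0.42 × 22.99 = 9.6558
K: 0.58 × 39.098 = 22.6768
Al: 1 × 26.982 = 26.9820
Si: 3 × 28.085 = 84.2550
O: 8 × 15.999 = 127.9920
Summing the contributions gives the formula mass.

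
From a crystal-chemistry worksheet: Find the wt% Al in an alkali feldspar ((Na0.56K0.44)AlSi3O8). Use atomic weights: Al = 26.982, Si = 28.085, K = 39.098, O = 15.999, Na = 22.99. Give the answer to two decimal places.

Molar mass of (Na0.56K0.44)AlSi3O8: 0.56×22.99 + 0.44×39.098 + 1×26.982 + 3×28.085 + 8×15.999 = 269.307 g/mol.
Mass of Al per formula unit: 1 × 26.982 = 26.982 g.
Weight fraction Al = 26.982 / 269.307 = 0.1002.

10.02 wt%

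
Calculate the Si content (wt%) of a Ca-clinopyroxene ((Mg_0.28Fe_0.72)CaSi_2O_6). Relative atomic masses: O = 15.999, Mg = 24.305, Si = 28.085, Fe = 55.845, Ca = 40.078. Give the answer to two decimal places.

23.48 wt%

Molar mass of (Mg_0.28Fe_0.72)CaSi_2O_6: 0.28*24.305 + 0.72*55.845 + 1*40.078 + 2*28.085 + 6*15.999 = 239.256 g/mol.
Mass of Si per formula unit: 2 × 28.085 = 56.170 g.
Weight fraction Si = 56.170 / 239.256 = 0.2348.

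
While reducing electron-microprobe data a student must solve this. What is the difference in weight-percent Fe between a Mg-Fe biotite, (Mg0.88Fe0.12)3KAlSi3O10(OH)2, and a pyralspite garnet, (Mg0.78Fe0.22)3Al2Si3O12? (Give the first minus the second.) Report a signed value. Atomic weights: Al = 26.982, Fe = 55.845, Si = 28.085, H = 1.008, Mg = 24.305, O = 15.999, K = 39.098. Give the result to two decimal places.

M((Mg0.88Fe0.12)3KAlSi3O10(OH)2) = 428.608 g/mol, so wt% Fe = 20.104/428.608 × 100 = 4.69%.
M((Mg0.78Fe0.22)3Al2Si3O12) = 423.938 g/mol, so wt% Fe = 36.858/423.938 × 100 = 8.69%.
4.69 − 8.69 = -4.00 pp.

-4.00 percentage points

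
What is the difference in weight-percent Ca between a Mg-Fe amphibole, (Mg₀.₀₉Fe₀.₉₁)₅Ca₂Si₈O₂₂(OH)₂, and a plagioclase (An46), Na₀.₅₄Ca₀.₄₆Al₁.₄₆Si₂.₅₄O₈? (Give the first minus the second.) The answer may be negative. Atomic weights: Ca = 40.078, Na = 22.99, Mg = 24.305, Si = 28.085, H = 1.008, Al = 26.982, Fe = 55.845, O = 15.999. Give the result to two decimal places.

First mineral: 80.156 g Ca in 955.860 g formula = 8.39 wt% Ca.
Second mineral: 18.436 g Ca in 269.572 g formula = 6.84 wt% Ca.
8.39% − 6.84% gives a difference of 1.55 percentage points.

1.55 percentage points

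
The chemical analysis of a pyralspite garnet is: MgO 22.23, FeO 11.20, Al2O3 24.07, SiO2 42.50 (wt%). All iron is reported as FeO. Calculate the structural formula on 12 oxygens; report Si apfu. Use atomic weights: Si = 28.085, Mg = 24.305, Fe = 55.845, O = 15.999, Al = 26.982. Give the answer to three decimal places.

2.999 Si apfu

22.23 wt% MgO ÷ 40.304 g/mol = 0.55156 mol, giving 0.55156 Mg and 0.55156 O.
11.20 wt% FeO ÷ 71.844 g/mol = 0.15589 mol, giving 0.15589 Fe and 0.15589 O.
24.07 wt% Al2O3 ÷ 101.961 g/mol = 0.23607 mol, giving 0.47214 Al and 0.70821 O.
42.50 wt% SiO2 ÷ 60.083 g/mol = 0.70735 mol, giving 0.70735 Si and 1.41470 O.
Oxygen sums to 2.83036; scaling by 12/2.83036 = 4.23974 puts the formula on 12 O.
Si: 0.70735 × 4.23974 = 2.999 atoms per formula unit.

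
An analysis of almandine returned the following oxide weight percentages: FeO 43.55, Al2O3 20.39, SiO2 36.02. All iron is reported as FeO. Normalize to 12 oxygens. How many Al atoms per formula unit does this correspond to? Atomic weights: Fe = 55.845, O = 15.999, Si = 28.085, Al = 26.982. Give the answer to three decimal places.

1.996 Al apfu

FeO (M=71.844): mol = 0.60617; Fe = 0.60617, O = 0.60617.
Al2O3 (M=101.961): mol = 0.19998; Al = 0.39996, O = 0.59994.
SiO2 (M=60.083): mol = 0.59950; Si = 0.59950, O = 1.19900.
ΣO = 2.40511; factor = 12/ΣO = 4.98938.
Al apfu = 0.39996 × 4.98938 = 1.996.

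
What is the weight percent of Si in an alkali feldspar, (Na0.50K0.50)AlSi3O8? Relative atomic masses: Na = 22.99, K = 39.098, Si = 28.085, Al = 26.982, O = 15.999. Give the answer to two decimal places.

Molar mass of (Na0.50K0.50)AlSi3O8: 0.50·22.99 + 0.50·39.098 + 1·26.982 + 3·28.085 + 8·15.999 = 270.273 g/mol.
Mass of Si per formula unit: 3 × 28.085 = 84.255 g.
Weight fraction Si = 84.255 / 270.273 = 0.3117.

31.17 mass %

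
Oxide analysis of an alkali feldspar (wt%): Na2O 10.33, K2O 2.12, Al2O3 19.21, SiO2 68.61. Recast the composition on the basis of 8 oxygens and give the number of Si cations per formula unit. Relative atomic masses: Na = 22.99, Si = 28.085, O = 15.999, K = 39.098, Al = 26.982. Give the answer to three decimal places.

3.007 Si apfu

Na2O (M=61.979): mol = 0.16667; Na = 0.33334, O = 0.16667.
K2O (M=94.195): mol = 0.02251; K = 0.04502, O = 0.02251.
Al2O3 (M=101.961): mol = 0.18841; Al = 0.37682, O = 0.56523.
SiO2 (M=60.083): mol = 1.14192; Si = 1.14192, O = 2.28384.
ΣO = 3.03825; factor = 8/ΣO = 2.63309.
Si apfu = 1.14192 × 2.63309 = 3.007.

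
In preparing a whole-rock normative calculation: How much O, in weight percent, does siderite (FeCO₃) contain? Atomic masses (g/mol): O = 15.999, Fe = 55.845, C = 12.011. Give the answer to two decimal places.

Formula mass = 1·55.845 + 1·12.011 + 3·15.999 = 115.853 g/mol, of which 47.997 g is O.
So O makes up 47.997/115.853 = 0.4143 of the mass, i.e. 41.43%.

41.43 weight percent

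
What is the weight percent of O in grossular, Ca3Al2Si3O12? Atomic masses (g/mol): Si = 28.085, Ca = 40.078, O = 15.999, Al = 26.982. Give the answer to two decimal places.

42.62 mass %

Formula mass = 3×40.078 + 2×26.982 + 3×28.085 + 12×15.999 = 450.441 g/mol, of which 191.988 g is O.
So O makes up 191.988/450.441 = 0.4262 of the mass, i.e. 42.62%.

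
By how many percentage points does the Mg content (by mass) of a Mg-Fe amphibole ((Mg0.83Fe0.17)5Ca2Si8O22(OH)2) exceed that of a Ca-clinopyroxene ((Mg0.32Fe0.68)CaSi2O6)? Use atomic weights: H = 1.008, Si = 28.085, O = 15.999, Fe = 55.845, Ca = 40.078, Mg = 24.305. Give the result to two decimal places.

Mg in (Mg0.83Fe0.17)5Ca2Si8O22(OH)2: molar mass 839.162 g/mol; 4.15×24.305 = 100.866 g → 12.02 wt%.
Mg in (Mg0.32Fe0.68)CaSi2O6: molar mass 237.994 g/mol; 0.32×24.305 = 7.778 g → 3.27 wt%.
Difference = 12.02 − 3.27 = 8.75 percentage points.

8.75 percentage points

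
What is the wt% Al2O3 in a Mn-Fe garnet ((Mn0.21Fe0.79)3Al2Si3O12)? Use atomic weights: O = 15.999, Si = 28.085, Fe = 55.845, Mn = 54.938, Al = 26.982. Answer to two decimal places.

20.51 wt%

M((Mn0.21Fe0.79)3Al2Si3O12) = 497.171 g/mol; M(Al2O3) = 101.961 g/mol.
Moles Al2O3 per formula unit = 2 Al ÷ 2 = 1.0000.
Al2O3 fraction = (1.0000 × 101.961) / 497.171 = 101.961/497.171 = 0.2051.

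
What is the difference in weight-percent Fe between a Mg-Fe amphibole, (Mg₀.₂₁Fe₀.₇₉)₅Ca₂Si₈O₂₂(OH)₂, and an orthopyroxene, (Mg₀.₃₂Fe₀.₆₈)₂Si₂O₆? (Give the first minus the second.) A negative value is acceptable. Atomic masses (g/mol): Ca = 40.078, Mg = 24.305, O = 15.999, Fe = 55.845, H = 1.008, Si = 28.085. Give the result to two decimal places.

First mineral: 220.588 g Fe in 936.936 g formula = 23.54 wt% Fe.
Second mineral: 75.949 g Fe in 243.668 g formula = 31.17 wt% Fe.
23.54% − 31.17% gives a difference of -7.63 percentage points.

-7.63 percentage points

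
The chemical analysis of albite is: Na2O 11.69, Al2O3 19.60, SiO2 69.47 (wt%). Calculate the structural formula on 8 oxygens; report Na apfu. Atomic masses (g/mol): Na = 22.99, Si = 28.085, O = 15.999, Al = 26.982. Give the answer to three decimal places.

0.981 Na apfu

Na2O (M=61.979): mol = 0.18861; Na = 0.37722, O = 0.18861.
Al2O3 (M=101.961): mol = 0.19223; Al = 0.38446, O = 0.57669.
SiO2 (M=60.083): mol = 1.15623; Si = 1.15623, O = 2.31246.
ΣO = 3.07776; factor = 8/ΣO = 2.59929.
Na apfu = 0.37722 × 2.59929 = 0.981.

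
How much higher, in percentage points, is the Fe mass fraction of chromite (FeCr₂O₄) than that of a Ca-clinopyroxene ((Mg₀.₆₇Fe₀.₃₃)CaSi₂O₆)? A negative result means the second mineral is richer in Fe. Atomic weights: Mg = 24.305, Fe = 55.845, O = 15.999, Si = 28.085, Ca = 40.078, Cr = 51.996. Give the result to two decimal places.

16.83 percentage points

First mineral: 55.845 g Fe in 223.833 g formula = 24.95 wt% Fe.
Second mineral: 18.429 g Fe in 226.955 g formula = 8.12 wt% Fe.
24.95% − 8.12% gives a difference of 16.83 percentage points.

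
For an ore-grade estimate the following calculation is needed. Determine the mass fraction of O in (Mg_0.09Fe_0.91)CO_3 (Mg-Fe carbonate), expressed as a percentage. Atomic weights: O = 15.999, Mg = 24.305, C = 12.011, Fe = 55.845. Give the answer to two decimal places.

42.47 wt%

Formula mass = 0.09·24.305 + 0.91·55.845 + 1·12.011 + 3·15.999 = 113.014 g/mol, of which 47.997 g is O.
So O makes up 47.997/113.014 = 0.4247 of the mass, i.e. 42.47%.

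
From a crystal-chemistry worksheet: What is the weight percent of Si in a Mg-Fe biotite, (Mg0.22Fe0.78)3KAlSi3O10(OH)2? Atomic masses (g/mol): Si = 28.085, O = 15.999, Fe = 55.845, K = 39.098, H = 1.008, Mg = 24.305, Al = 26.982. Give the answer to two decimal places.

Formula mass = 0.66·24.305 + 2.34·55.845 + 1·39.098 + 1·26.982 + 3·28.085 + 12·15.999 + 2·1.008 = 491.058 g/mol, of which 84.255 g is Si.
So Si makes up 84.255/491.058 = 0.1716 of the mass, i.e. 17.16%.

17.16 weight percent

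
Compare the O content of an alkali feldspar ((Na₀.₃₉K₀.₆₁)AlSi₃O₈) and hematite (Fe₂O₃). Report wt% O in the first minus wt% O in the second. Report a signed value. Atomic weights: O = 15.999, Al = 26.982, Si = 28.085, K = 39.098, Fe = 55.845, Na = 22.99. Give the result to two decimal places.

16.99 percentage points

O in (Na₀.₃₉K₀.₆₁)AlSi₃O₈: molar mass 272.045 g/mol; 8×15.999 = 127.992 g → 47.05 wt%.
O in Fe₂O₃: molar mass 159.687 g/mol; 3×15.999 = 47.997 g → 30.06 wt%.
Difference = 47.05 − 30.06 = 16.99 percentage points.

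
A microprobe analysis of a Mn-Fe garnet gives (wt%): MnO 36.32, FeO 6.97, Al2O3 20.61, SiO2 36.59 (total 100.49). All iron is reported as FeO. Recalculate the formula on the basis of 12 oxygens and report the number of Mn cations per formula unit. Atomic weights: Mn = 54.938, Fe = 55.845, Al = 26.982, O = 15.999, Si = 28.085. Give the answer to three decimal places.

2.525 Mn apfu

MnO: 36.32/70.937 = 0.51200 mol → 0.51200 mol Mn, 0.51200 mol O.
FeO: 6.97/71.844 = 0.09702 mol → 0.09702 mol Fe, 0.09702 mol O.
Al2O3: 20.61/101.961 = 0.20214 mol → 0.40428 mol Al, 0.60642 mol O.
SiO2: 36.59/60.083 = 0.60899 mol → 0.60899 mol Si, 1.21798 mol O.
Total oxygen = 2.43342 mol. Normalization factor = 12/2.43342 = 4.93133.
Mn per 12 O = 0.51200 × 4.93133 = 2.525.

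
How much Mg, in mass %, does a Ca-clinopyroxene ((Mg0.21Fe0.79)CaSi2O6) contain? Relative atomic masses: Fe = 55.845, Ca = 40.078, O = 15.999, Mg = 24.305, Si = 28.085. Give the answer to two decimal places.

Molar mass of (Mg0.21Fe0.79)CaSi2O6: 0.21*24.305 + 0.79*55.845 + 1*40.078 + 2*28.085 + 6*15.999 = 241.464 g/mol.
Mass of Mg per formula unit: 0.21 × 24.305 = 5.104 g.
Weight fraction Mg = 5.104 / 241.464 = 0.0211.

2.11 mass %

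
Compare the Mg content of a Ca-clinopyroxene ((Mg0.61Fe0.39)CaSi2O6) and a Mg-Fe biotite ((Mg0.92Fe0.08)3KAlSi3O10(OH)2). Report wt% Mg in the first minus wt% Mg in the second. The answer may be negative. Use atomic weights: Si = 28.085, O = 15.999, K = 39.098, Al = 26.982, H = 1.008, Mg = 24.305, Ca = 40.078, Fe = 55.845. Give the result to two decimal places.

-9.31 percentage points

Mg in (Mg0.61Fe0.39)CaSi2O6: molar mass 228.848 g/mol; 0.61×24.305 = 14.826 g → 6.48 wt%.
Mg in (Mg0.92Fe0.08)3KAlSi3O10(OH)2: molar mass 424.824 g/mol; 2.76×24.305 = 67.082 g → 15.79 wt%.
Difference = 6.48 − 15.79 = -9.31 percentage points.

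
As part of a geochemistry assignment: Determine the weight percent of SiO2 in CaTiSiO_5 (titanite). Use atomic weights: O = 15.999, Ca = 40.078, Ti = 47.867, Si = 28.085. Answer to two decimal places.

30.65 wt%

Formula mass = 196.025 g/mol.
1 Si → 1.0000 mol SiO2 per formula unit; M(SiO2) = 60.083, so SiO2 mass = 60.083 g.
60.083/196.025 × 100 = 30.65 wt%.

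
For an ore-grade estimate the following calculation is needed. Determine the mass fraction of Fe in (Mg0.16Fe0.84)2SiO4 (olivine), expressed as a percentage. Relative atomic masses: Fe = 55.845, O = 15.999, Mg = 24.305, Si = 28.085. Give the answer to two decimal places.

48.44 wt%

Molar mass of (Mg0.16Fe0.84)2SiO4: 0.32·24.305 + 1.68·55.845 + 1·28.085 + 4·15.999 = 193.678 g/mol.
Mass of Fe per formula unit: 1.68 × 55.845 = 93.820 g.
Weight fraction Fe = 93.820 / 193.678 = 0.4844.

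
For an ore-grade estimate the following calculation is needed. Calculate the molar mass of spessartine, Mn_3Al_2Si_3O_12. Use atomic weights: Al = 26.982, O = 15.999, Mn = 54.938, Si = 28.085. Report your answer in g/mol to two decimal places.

M = 3×54.938 + 2×26.982 + 3×28.085 + 12×15.999

495.02 g/mol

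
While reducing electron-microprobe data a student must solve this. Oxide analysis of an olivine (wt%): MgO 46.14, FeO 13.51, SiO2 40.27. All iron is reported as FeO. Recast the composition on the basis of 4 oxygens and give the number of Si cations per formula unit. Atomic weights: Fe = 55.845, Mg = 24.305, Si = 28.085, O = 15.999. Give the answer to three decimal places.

MgO: 46.14/40.304 = 1.14480 mol → 1.14480 mol Mg, 1.14480 mol O.
FeO: 13.51/71.844 = 0.18805 mol → 0.18805 mol Fe, 0.18805 mol O.
SiO2: 40.27/60.083 = 0.67024 mol → 0.67024 mol Si, 1.34048 mol O.
Total oxygen = 2.67333 mol. Normalization factor = 4/2.67333 = 1.49626.
Si per 4 O = 0.67024 × 1.49626 = 1.003.

1.003 Si apfu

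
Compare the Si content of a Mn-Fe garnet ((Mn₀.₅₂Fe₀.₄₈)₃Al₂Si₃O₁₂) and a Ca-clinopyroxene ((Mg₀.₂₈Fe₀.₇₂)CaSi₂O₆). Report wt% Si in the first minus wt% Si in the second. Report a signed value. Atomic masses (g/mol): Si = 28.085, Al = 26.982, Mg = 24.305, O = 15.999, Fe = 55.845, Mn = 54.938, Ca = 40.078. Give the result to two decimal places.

-6.50 percentage points

Si in (Mn₀.₅₂Fe₀.₄₈)₃Al₂Si₃O₁₂: molar mass 496.327 g/mol; 3×28.085 = 84.255 g → 16.98 wt%.
Si in (Mg₀.₂₈Fe₀.₇₂)CaSi₂O₆: molar mass 239.256 g/mol; 2×28.085 = 56.170 g → 23.48 wt%.
Difference = 16.98 − 23.48 = -6.50 percentage points.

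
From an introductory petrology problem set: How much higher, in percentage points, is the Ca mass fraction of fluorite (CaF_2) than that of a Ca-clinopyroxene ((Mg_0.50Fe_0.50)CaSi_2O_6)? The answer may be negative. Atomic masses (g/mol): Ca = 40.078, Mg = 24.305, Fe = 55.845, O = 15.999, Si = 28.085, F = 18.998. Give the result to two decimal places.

First mineral: 40.078 g Ca in 78.074 g formula = 51.33 wt% Ca.
Second mineral: 40.078 g Ca in 232.317 g formula = 17.25 wt% Ca.
51.33% − 17.25% gives a difference of 34.08 percentage points.

34.08 percentage points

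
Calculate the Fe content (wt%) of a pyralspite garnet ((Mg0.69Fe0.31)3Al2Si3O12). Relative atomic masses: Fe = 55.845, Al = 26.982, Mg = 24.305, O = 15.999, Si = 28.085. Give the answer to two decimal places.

12.01 wt%

M((Mg0.69Fe0.31)3Al2Si3O12) = 432.454 g/mol.
Fe contributes 0.93 × 55.845 = 51.936 g per mole.
51.936/432.454 = 0.1201 → 12.01%.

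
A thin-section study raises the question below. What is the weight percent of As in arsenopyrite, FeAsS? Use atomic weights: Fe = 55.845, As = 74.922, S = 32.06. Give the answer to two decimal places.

Formula mass = 1*55.845 + 1*74.922 + 1*32.06 = 162.827 g/mol, of which 74.922 g is As.
So As makes up 74.922/162.827 = 0.4601 of the mass, i.e. 46.01%.

46.01 weight percent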